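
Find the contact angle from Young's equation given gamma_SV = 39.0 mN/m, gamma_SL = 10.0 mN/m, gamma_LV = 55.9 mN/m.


cos(theta) = (gamma_SV - gamma_SL) / gamma_LV
cos(theta) = (39.0 - 10.0) / 55.9
cos(theta) = 0.518784
theta = arccos(0.518784) = 58.75 degrees

58.75


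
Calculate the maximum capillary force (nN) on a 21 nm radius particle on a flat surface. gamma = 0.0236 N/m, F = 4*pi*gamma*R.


Convert radius: R = 21 nm = 2.1e-08 m
F = 4 * pi * gamma * R
F = 4 * pi * 0.0236 * 2.1e-08
F = 6.22789e-09 N = 6.2279 nN

6.2279


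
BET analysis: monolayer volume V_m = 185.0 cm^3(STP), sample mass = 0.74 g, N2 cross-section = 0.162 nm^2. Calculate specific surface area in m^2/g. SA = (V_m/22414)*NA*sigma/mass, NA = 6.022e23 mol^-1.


Number of moles in monolayer = V_m / 22414 = 185.0 / 22414 = 0.00825377
Number of molecules = moles * NA = 0.00825377 * 6.022e23
SA = molecules * sigma / mass
SA = (185.0 / 22414) * 6.022e23 * 0.162e-18 / 0.74
SA = 1088.1 m^2/g

1088.1


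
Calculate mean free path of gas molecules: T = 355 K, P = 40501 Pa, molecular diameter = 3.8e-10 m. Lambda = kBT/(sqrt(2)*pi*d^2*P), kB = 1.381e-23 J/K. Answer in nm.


Mean free path: lambda = kB*T / (sqrt(2) * pi * d^2 * P)
lambda = 1.381e-23 * 355 / (sqrt(2) * pi * (3.8e-10)^2 * 40501)
lambda = 1.88679e-07 m
lambda = 188.68 nm

188.68


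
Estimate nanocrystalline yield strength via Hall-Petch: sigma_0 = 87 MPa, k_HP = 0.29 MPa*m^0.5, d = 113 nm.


d = 113 nm = 1.13e-07 m
sqrt(d) = 0.0003361547
Hall-Petch contribution = k / sqrt(d) = 0.29 / 0.0003361547 = 862.7 MPa
sigma = sigma_0 + k/sqrt(d) = 87 + 862.7 = 949.7 MPa

949.7


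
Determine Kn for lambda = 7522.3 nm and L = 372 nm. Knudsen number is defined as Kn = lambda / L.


Knudsen number Kn = lambda / L
Kn = 7522.3 / 372
Kn = 20.2212

20.2212


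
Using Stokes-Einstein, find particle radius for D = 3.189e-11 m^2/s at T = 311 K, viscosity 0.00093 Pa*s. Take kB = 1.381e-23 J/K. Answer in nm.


Stokes-Einstein: R = kB*T / (6*pi*eta*D)
R = 1.381e-23 * 311 / (6 * pi * 0.00093 * 3.189e-11)
R = 7.68273e-09 m = 7.68 nm

7.68


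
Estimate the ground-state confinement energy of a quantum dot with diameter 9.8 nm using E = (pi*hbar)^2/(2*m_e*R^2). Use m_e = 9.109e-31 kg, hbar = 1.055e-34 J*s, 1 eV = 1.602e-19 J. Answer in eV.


Radius R = 9.8/2 = 4.9 nm = 4.9e-09 m
E = (pi * 1.055e-34)^2 / (2 * 9.109e-31 * (4.9e-09)^2)
E(J) = 2.51138e-21
E = E(J) / 1.602e-19 = 0.0157 eV

0.0157


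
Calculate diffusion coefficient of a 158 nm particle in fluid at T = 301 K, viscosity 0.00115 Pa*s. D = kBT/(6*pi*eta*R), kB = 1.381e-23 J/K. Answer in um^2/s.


Radius R = 158/2 = 79 nm = 7.9e-08 m
D = kB*T / (6*pi*eta*R)
D = 1.381e-23 * 301 / (6 * pi * 0.00115 * 7.9e-08)
D = 2.42736e-12 m^2/s = 2.427 um^2/s

2.427


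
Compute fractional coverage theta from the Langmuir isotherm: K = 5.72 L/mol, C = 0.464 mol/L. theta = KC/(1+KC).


Langmuir isotherm: theta = K*C / (1 + K*C)
K*C = 5.72 * 0.464 = 2.65408
theta = 2.65408 / (1 + 2.65408) = 2.65408 / 3.65408
theta = 0.7263

0.7263


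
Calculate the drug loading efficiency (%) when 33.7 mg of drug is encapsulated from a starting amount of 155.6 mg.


Drug loading efficiency = (drug loaded / drug initial) * 100
DLE = 33.7 / 155.6 * 100
DLE = 0.2166 * 100
DLE = 21.66%

21.66


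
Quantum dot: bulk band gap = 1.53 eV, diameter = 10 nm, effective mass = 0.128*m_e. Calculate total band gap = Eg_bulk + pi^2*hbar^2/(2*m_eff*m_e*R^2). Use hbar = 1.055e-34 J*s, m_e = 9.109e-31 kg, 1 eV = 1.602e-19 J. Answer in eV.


Radius R = 10/2 nm = 5e-09 m
Confinement energy dE = pi^2 * hbar^2 / (2 * m_eff * m_e * R^2)
dE = pi^2 * (1.055e-34)^2 / (2 * 0.128 * 9.109e-31 * (5e-09)^2) J, divided by 1.602e-19 J/eV
dE = 0.1176 eV
Total band gap = E_g(bulk) + dE = 1.53 + 0.1176 = 1.6476 eV

1.6476


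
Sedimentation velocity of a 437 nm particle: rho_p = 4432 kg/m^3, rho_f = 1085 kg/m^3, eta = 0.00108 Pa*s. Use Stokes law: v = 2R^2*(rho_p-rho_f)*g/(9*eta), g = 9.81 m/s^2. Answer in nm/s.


Radius R = 437/2 nm = 2.185e-07 m
Density difference = 4432 - 1085 = 3347 kg/m^3
v = 2 * R^2 * (rho_p - rho_f) * g / (9 * eta)
v = 2 * (2.185e-07)^2 * 3347 * 9.81 / (9 * 0.00108)
v = 3.22546e-07 m/s = 322.5458 nm/s

322.5458


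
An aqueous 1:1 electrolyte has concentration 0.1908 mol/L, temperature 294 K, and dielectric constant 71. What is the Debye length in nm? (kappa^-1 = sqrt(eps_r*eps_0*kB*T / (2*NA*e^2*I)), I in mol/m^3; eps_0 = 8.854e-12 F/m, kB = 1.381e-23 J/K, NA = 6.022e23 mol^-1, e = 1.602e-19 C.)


Ionic strength I = 0.1908 * 1^2 * 1000 = 190.8 mol/m^3
kappa^-1 = sqrt(71 * 8.854e-12 * 1.381e-23 * 294 / (2 * 6.022e23 * (1.602e-19)^2 * 190.8))
kappa^-1 = 0.658 nm

0.658


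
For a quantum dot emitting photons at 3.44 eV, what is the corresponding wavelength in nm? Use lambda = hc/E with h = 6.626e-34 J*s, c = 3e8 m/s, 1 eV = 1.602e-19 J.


Convert energy: E = 3.44 eV = 3.44 * 1.602e-19 = 5.51088e-19 J
lambda = h*c / E = 6.626e-34 * 3e8 / 5.51088e-19
lambda = 3.60705e-07 m = 360.7 nm

360.7


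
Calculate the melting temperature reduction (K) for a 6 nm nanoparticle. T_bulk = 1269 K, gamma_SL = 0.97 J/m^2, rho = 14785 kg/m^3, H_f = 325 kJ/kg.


Radius R = 6/2 = 3 nm = 3e-09 m
Convert H_f = 325 kJ/kg = 325000 J/kg
dT = 2 * gamma_SL * T_bulk / (rho * H_f * R)
dT = 2 * 0.97 * 1269 / (14785 * 325000 * 3e-09)
dT = 170.8 K

170.8


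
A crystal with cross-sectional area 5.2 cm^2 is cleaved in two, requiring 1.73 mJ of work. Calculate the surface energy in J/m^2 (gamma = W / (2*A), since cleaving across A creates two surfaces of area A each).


Convert: A = 5.2 cm^2 = 0.00052 m^2, W = 1.73 mJ = 0.00173 J
Cleaving exposes two faces of area A, so total new surface = 2*A and gamma = W / (2*A)
gamma = 0.00173 / (2 * 0.00052)
gamma = 1.663 J/m^2

1.663


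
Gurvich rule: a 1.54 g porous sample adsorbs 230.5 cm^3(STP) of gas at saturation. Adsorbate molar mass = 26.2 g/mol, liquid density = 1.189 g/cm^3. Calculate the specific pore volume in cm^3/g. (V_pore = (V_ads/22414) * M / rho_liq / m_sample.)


Moles adsorbed n = V_ads / 22414 = 230.5 / 22414 = 1.028375e-02 mol
Liquid volume V_liq = n * M / rho_liq = 1.028375e-02 * 26.2 / 1.189 = 0.22661 cm^3
Specific pore volume V_pore = V_liq / m_sample = 0.22661 / 1.54
V_pore = 0.1471 cm^3/g

0.1471


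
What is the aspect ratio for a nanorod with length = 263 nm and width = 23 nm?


Aspect ratio AR = length / diameter
AR = 263 / 23
AR = 11.43

11.43


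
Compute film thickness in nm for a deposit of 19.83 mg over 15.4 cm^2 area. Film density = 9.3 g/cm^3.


Convert: m = 19.83 mg = 1.9830e-05 kg, A = 15.4 cm^2 = 1.5400e-03 m^2, rho = 9.3 g/cm^3 = 9300 kg/m^3
t = m / (A * rho)
t = 1.9830e-05 / (1.5400e-03 * 9300)
t = 1.3846e-06 m = 1384.6 nm

1384.6


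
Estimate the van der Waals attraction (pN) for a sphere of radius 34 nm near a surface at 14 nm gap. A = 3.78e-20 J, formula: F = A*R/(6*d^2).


Convert to SI: R = 34 nm = 3.4e-08 m, d = 14 nm = 1.4e-08 m
F = A * R / (6 * d^2)
F = 3.78e-20 * 3.4e-08 / (6 * (1.4e-08)^2)
F = 1.09286e-12 N = 1.093 pN

1.093


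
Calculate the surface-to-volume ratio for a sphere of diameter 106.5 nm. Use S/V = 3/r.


Radius r = 106.5/2 = 53.25 nm
S/V = 3 / r = 3 / 53.25
S/V = 0.0563 nm^-1

0.0563


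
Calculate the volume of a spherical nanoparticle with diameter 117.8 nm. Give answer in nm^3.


Radius r = 117.8/2 = 58.9 nm
Volume V = (4/3) * pi * r^3
V = (4/3) * pi * (58.9)^3
V = 855922.6 nm^3

855922.6


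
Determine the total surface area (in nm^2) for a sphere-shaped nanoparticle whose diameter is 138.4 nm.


Radius r = 138.4/2 = 69.2 nm
Surface area SA = 4 * pi * r^2
SA = 4 * pi * (69.2)^2
SA = 60175.82 nm^2

60175.82


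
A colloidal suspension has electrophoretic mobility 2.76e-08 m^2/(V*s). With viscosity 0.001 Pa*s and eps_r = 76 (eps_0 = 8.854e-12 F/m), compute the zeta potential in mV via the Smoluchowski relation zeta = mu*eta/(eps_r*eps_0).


Smoluchowski equation: zeta = mu * eta / (eps_r * eps_0)
zeta = 2.76e-08 * 0.001 / (76 * 8.854e-12)
zeta = 0.041016 V = 41.02 mV

41.02


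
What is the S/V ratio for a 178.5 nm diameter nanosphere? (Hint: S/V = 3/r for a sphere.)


Radius r = 178.5/2 = 89.25 nm
S/V = 3 / r = 3 / 89.25
S/V = 0.0336 nm^-1

0.0336


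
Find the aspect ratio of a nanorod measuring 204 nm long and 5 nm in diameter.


Aspect ratio AR = length / diameter
AR = 204 / 5
AR = 40.8

40.8


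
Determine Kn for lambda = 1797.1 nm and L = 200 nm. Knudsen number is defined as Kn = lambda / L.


Knudsen number Kn = lambda / L
Kn = 1797.1 / 200
Kn = 8.9855

8.9855


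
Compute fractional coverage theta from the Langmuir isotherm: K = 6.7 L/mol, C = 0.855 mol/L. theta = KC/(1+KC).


Langmuir isotherm: theta = K*C / (1 + K*C)
K*C = 6.7 * 0.855 = 5.7285
theta = 5.7285 / (1 + 5.7285) = 5.7285 / 6.7285
theta = 0.8514

0.8514


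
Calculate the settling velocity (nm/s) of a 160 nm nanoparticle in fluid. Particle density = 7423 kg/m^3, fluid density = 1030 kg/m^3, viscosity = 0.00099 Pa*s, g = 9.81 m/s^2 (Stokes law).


Radius R = 160/2 nm = 8e-08 m
Density difference = 7423 - 1030 = 6393 kg/m^3
v = 2 * R^2 * (rho_p - rho_f) * g / (9 * eta)
v = 2 * (8e-08)^2 * 6393 * 9.81 / (9 * 0.00099)
v = 9.00961e-08 m/s = 90.0961 nm/s

90.0961


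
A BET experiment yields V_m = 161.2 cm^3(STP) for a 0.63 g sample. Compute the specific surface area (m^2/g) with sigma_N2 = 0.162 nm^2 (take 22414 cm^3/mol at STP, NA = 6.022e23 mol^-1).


Number of moles in monolayer = V_m / 22414 = 161.2 / 22414 = 0.00719193
Number of molecules = moles * NA = 0.00719193 * 6.022e23
SA = molecules * sigma / mass
SA = (161.2 / 22414) * 6.022e23 * 0.162e-18 / 0.63
SA = 1113.7 m^2/g

1113.7


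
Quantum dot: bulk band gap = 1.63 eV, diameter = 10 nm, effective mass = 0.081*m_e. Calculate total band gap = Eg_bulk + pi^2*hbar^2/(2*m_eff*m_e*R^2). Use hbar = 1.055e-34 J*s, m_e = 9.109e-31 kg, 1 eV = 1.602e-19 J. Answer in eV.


Radius R = 10/2 nm = 5e-09 m
Confinement energy dE = pi^2 * hbar^2 / (2 * m_eff * m_e * R^2)
dE = pi^2 * (1.055e-34)^2 / (2 * 0.081 * 9.109e-31 * (5e-09)^2) J, divided by 1.602e-19 J/eV
dE = 0.1859 eV
Total band gap = E_g(bulk) + dE = 1.63 + 0.1859 = 1.8159 eV

1.8159


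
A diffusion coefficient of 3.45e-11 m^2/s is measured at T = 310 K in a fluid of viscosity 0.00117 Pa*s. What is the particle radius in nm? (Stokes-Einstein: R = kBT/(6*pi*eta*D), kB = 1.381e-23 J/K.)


Stokes-Einstein: R = kB*T / (6*pi*eta*D)
R = 1.381e-23 * 310 / (6 * pi * 0.00117 * 3.45e-11)
R = 5.62664e-09 m = 5.63 nm

5.63


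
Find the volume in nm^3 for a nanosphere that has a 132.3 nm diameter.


Radius r = 132.3/2 = 66.15 nm
Volume V = (4/3) * pi * r^3
V = (4/3) * pi * (66.15)^3
V = 1212489.97 nm^3

1212489.97


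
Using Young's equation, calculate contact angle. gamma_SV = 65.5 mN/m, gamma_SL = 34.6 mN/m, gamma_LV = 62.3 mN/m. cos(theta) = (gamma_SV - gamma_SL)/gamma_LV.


cos(theta) = (gamma_SV - gamma_SL) / gamma_LV
cos(theta) = (65.5 - 34.6) / 62.3
cos(theta) = 0.495987
theta = arccos(0.495987) = 60.27 degrees

60.27


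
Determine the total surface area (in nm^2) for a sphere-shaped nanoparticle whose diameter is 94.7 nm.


Radius r = 94.7/2 = 47.35 nm
Surface area SA = 4 * pi * r^2
SA = 4 * pi * (47.35)^2
SA = 28174.09 nm^2

28174.09


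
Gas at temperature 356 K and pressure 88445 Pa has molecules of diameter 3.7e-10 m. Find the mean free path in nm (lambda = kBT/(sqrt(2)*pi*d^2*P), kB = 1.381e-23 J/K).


Mean free path: lambda = kB*T / (sqrt(2) * pi * d^2 * P)
lambda = 1.381e-23 * 356 / (sqrt(2) * pi * (3.7e-10)^2 * 88445)
lambda = 9.13907e-08 m
lambda = 91.39 nm

91.39


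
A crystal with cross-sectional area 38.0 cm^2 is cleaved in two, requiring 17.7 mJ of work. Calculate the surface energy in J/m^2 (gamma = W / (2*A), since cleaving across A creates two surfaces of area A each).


Convert: A = 38.0 cm^2 = 0.0038 m^2, W = 17.7 mJ = 0.0177 J
Cleaving exposes two faces of area A, so total new surface = 2*A and gamma = W / (2*A)
gamma = 0.0177 / (2 * 0.0038)
gamma = 2.329 J/m^2

2.329


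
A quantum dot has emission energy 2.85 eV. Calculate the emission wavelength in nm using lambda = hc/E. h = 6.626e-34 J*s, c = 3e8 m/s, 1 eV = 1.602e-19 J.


Convert energy: E = 2.85 eV = 2.85 * 1.602e-19 = 4.5657e-19 J
lambda = h*c / E = 6.626e-34 * 3e8 / 4.5657e-19
lambda = 4.35377e-07 m = 435.4 nm

435.4


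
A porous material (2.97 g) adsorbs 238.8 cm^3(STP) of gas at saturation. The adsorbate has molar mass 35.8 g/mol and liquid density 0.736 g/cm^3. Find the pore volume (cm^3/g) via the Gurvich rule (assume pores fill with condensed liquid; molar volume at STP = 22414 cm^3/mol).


Moles adsorbed n = V_ads / 22414 = 238.8 / 22414 = 1.065406e-02 mol
Liquid volume V_liq = n * M / rho_liq = 1.065406e-02 * 35.8 / 0.736 = 0.51823 cm^3
Specific pore volume V_pore = V_liq / m_sample = 0.51823 / 2.97
V_pore = 0.1745 cm^3/g

0.1745


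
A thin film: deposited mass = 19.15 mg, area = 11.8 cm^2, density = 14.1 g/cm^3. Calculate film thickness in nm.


Convert: m = 19.15 mg = 1.9150e-05 kg, A = 11.8 cm^2 = 1.1800e-03 m^2, rho = 14.1 g/cm^3 = 14100 kg/m^3
t = m / (A * rho)
t = 1.9150e-05 / (1.1800e-03 * 14100)
t = 1.1510e-06 m = 1151.0 nm

1151.0


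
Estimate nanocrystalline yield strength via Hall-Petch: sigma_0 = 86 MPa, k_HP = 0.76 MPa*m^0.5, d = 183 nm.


d = 183 nm = 1.83e-07 m
sqrt(d) = 0.000427785
Hall-Petch contribution = k / sqrt(d) = 0.76 / 0.000427785 = 1776.6 MPa
sigma = sigma_0 + k/sqrt(d) = 86 + 1776.6 = 1862.6 MPa

1862.6


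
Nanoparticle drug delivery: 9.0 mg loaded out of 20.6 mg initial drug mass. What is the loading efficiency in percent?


Drug loading efficiency = (drug loaded / drug initial) * 100
DLE = 9.0 / 20.6 * 100
DLE = 0.4369 * 100
DLE = 43.69%

43.69


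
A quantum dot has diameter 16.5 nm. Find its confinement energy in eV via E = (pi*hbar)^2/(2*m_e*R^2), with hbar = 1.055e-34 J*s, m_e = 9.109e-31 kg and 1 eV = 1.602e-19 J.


Radius R = 16.5/2 = 8.25 nm = 8.25e-09 m
E = (pi * 1.055e-34)^2 / (2 * 9.109e-31 * (8.25e-09)^2)
E(J) = 8.85923e-22
E = E(J) / 1.602e-19 = 0.0055 eV

0.0055


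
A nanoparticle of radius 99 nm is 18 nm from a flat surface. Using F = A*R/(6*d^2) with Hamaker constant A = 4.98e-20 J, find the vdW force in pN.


Convert to SI: R = 99 nm = 9.9e-08 m, d = 18 nm = 1.8e-08 m
F = A * R / (6 * d^2)
F = 4.98e-20 * 9.9e-08 / (6 * (1.8e-08)^2)
F = 2.53611e-12 N = 2.536 pN

2.536


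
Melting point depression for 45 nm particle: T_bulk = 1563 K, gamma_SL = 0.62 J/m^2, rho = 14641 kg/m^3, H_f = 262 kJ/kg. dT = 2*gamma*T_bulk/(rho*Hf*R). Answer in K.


Radius R = 45/2 = 22.5 nm = 2.25e-08 m
Convert H_f = 262 kJ/kg = 262000 J/kg
dT = 2 * gamma_SL * T_bulk / (rho * H_f * R)
dT = 2 * 0.62 * 1563 / (14641 * 262000 * 2.25e-08)
dT = 22.5 K

22.5


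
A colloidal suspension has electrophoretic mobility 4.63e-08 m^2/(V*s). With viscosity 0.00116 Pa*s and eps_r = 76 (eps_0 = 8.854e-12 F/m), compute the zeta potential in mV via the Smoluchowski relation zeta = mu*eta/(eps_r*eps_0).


Smoluchowski equation: zeta = mu * eta / (eps_r * eps_0)
zeta = 4.63e-08 * 0.00116 / (76 * 8.854e-12)
zeta = 0.079815 V = 79.82 mV

79.82


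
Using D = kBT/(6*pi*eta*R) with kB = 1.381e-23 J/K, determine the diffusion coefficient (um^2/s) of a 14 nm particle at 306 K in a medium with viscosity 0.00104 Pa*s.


Radius R = 14/2 = 7 nm = 7e-09 m
D = kB*T / (6*pi*eta*R)
D = 1.381e-23 * 306 / (6 * pi * 0.00104 * 7e-09)
D = 3.07952e-11 m^2/s = 30.795 um^2/s

30.795


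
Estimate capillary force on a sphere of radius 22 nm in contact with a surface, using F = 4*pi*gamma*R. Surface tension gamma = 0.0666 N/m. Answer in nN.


Convert radius: R = 22 nm = 2.2e-08 m
F = 4 * pi * gamma * R
F = 4 * pi * 0.0666 * 2.2e-08
F = 1.84122e-08 N = 18.4122 nN

18.4122


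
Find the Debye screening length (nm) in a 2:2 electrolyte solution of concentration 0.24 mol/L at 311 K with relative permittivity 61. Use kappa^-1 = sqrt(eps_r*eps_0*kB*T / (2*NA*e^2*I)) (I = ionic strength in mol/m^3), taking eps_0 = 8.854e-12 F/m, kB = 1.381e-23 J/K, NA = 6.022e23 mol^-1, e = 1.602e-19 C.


Ionic strength I = 0.24 * 2^2 * 1000 = 960 mol/m^3
kappa^-1 = sqrt(61 * 8.854e-12 * 1.381e-23 * 311 / (2 * 6.022e23 * (1.602e-19)^2 * 960))
kappa^-1 = 0.28 nm

0.28


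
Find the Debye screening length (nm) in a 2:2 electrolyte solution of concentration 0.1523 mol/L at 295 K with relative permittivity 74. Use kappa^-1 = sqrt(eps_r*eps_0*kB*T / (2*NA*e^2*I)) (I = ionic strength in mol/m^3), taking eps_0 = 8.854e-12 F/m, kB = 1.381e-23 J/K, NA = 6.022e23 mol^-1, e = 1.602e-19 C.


Ionic strength I = 0.1523 * 2^2 * 1000 = 609.2 mol/m^3
kappa^-1 = sqrt(74 * 8.854e-12 * 1.381e-23 * 295 / (2 * 6.022e23 * (1.602e-19)^2 * 609.2))
kappa^-1 = 0.377 nm

0.377


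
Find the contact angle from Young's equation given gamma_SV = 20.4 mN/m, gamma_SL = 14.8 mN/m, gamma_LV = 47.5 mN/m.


cos(theta) = (gamma_SV - gamma_SL) / gamma_LV
cos(theta) = (20.4 - 14.8) / 47.5
cos(theta) = 0.117895
theta = arccos(0.117895) = 83.23 degrees

83.23


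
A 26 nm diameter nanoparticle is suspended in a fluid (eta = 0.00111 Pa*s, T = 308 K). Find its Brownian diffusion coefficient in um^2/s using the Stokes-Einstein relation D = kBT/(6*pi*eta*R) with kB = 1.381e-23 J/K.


Radius R = 26/2 = 13 nm = 1.3e-08 m
D = kB*T / (6*pi*eta*R)
D = 1.381e-23 * 308 / (6 * pi * 0.00111 * 1.3e-08)
D = 1.56378e-11 m^2/s = 15.638 um^2/s

15.638


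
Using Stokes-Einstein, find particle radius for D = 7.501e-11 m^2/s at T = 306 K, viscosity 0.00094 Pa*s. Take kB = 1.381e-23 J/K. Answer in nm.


Stokes-Einstein: R = kB*T / (6*pi*eta*D)
R = 1.381e-23 * 306 / (6 * pi * 0.00094 * 7.501e-11)
R = 3.17956e-09 m = 3.18 nm

3.18


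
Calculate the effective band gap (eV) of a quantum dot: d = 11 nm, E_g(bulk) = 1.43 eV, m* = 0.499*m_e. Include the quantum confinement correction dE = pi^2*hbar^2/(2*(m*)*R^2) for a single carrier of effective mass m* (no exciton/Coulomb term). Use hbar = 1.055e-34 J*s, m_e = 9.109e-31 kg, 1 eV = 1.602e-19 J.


Radius R = 11/2 nm = 5.5e-09 m
Confinement energy dE = pi^2 * hbar^2 / (2 * m_eff * m_e * R^2)
dE = pi^2 * (1.055e-34)^2 / (2 * 0.499 * 9.109e-31 * (5.5e-09)^2) J, divided by 1.602e-19 J/eV
dE = 0.0249 eV
Total band gap = E_g(bulk) + dE = 1.43 + 0.0249 = 1.4549 eV

1.4549


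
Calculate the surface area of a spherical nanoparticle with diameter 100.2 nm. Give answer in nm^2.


Radius r = 100.2/2 = 50.1 nm
Surface area SA = 4 * pi * r^2
SA = 4 * pi * (50.1)^2
SA = 31541.72 nm^2

31541.72


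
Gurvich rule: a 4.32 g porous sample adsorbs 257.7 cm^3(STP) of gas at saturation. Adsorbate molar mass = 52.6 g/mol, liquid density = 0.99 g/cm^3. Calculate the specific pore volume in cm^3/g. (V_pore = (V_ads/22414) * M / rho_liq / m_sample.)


Moles adsorbed n = V_ads / 22414 = 257.7 / 22414 = 1.149728e-02 mol
Liquid volume V_liq = n * M / rho_liq = 1.149728e-02 * 52.6 / 0.99 = 0.61087 cm^3
Specific pore volume V_pore = V_liq / m_sample = 0.61087 / 4.32
V_pore = 0.1414 cm^3/g

0.1414


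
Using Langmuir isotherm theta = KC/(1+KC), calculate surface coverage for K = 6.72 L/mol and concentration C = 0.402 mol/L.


Langmuir isotherm: theta = K*C / (1 + K*C)
K*C = 6.72 * 0.402 = 2.70144
theta = 2.70144 / (1 + 2.70144) = 2.70144 / 3.70144
theta = 0.7298

0.7298


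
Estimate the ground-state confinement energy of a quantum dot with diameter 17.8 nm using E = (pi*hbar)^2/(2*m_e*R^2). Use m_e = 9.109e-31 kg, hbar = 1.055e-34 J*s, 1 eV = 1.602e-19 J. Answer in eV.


Radius R = 17.8/2 = 8.9 nm = 8.9e-09 m
E = (pi * 1.055e-34)^2 / (2 * 9.109e-31 * (8.9e-09)^2)
E(J) = 7.61244e-22
E = E(J) / 1.602e-19 = 0.0048 eV

0.0048


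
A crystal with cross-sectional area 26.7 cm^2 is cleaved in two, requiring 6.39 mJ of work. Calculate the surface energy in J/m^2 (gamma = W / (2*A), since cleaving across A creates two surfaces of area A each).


Convert: A = 26.7 cm^2 = 0.00267 m^2, W = 6.39 mJ = 0.00639 J
Cleaving exposes two faces of area A, so total new surface = 2*A and gamma = W / (2*A)
gamma = 0.00639 / (2 * 0.00267)
gamma = 1.197 J/m^2

1.197


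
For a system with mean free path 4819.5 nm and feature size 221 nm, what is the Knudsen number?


Knudsen number Kn = lambda / L
Kn = 4819.5 / 221
Kn = 21.8077

21.8077


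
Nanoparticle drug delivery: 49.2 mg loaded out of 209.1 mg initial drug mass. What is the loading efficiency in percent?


Drug loading efficiency = (drug loaded / drug initial) * 100
DLE = 49.2 / 209.1 * 100
DLE = 0.2353 * 100
DLE = 23.53%

23.53


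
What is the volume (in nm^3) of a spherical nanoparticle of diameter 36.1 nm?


Radius r = 36.1/2 = 18.05 nm
Volume V = (4/3) * pi * r^3
V = (4/3) * pi * (18.05)^3
V = 24633.17 nm^3

24633.17


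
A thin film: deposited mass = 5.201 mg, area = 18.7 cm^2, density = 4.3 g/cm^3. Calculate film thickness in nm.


Convert: m = 5.201 mg = 5.2010e-06 kg, A = 18.7 cm^2 = 1.8700e-03 m^2, rho = 4.3 g/cm^3 = 4300 kg/m^3
t = m / (A * rho)
t = 5.2010e-06 / (1.8700e-03 * 4300)
t = 6.4681e-07 m = 646.8 nm

646.8


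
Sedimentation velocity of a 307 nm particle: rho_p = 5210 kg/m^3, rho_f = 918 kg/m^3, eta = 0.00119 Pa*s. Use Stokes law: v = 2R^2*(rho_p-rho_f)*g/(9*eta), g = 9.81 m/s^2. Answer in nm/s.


Radius R = 307/2 nm = 1.535e-07 m
Density difference = 5210 - 918 = 4292 kg/m^3
v = 2 * R^2 * (rho_p - rho_f) * g / (9 * eta)
v = 2 * (1.535e-07)^2 * 4292 * 9.81 / (9 * 0.00119)
v = 1.85262e-07 m/s = 185.2619 nm/s

185.2619


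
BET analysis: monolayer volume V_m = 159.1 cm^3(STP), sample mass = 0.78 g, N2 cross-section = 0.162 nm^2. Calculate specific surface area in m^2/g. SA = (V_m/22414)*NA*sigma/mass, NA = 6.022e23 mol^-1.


Number of moles in monolayer = V_m / 22414 = 159.1 / 22414 = 0.00709824
Number of molecules = moles * NA = 0.00709824 * 6.022e23
SA = molecules * sigma / mass
SA = (159.1 / 22414) * 6.022e23 * 0.162e-18 / 0.78
SA = 887.8 m^2/g

887.8


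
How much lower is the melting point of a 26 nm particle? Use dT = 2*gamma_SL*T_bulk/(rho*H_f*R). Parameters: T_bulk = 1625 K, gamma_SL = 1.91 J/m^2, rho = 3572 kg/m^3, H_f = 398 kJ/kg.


Radius R = 26/2 = 13 nm = 1.3e-08 m
Convert H_f = 398 kJ/kg = 398000 J/kg
dT = 2 * gamma_SL * T_bulk / (rho * H_f * R)
dT = 2 * 1.91 * 1625 / (3572 * 398000 * 1.3e-08)
dT = 335.9 K

335.9


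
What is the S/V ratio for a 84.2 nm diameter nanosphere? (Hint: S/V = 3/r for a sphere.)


Radius r = 84.2/2 = 42.1 nm
S/V = 3 / r = 3 / 42.1
S/V = 0.0713 nm^-1

0.0713


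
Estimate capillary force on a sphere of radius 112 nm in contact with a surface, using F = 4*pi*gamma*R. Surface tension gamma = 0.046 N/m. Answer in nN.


Convert radius: R = 112 nm = 1.12e-07 m
F = 4 * pi * gamma * R
F = 4 * pi * 0.046 * 1.12e-07
F = 6.47419e-08 N = 64.7419 nN

64.7419


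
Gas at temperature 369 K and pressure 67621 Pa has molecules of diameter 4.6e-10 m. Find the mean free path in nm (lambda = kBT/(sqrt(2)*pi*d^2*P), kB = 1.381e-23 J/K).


Mean free path: lambda = kB*T / (sqrt(2) * pi * d^2 * P)
lambda = 1.381e-23 * 369 / (sqrt(2) * pi * (4.6e-10)^2 * 67621)
lambda = 8.016e-08 m
lambda = 80.16 nm

80.16


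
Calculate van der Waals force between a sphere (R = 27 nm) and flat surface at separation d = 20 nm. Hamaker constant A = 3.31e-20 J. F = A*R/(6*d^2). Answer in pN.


Convert to SI: R = 27 nm = 2.7e-08 m, d = 20 nm = 2e-08 m
F = A * R / (6 * d^2)
F = 3.31e-20 * 2.7e-08 / (6 * (2e-08)^2)
F = 3.72375e-13 N = 0.372 pN

0.372


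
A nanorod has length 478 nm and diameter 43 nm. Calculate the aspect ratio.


Aspect ratio AR = length / diameter
AR = 478 / 43
AR = 11.12

11.12


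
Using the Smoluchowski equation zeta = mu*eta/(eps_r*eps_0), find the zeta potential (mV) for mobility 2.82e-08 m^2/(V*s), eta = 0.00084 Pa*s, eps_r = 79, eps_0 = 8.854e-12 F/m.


Smoluchowski equation: zeta = mu * eta / (eps_r * eps_0)
zeta = 2.82e-08 * 0.00084 / (79 * 8.854e-12)
zeta = 0.033866 V = 33.87 mV

33.87


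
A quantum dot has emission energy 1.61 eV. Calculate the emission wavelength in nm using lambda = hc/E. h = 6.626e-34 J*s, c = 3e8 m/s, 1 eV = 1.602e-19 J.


Convert energy: E = 1.61 eV = 1.61 * 1.602e-19 = 2.57922e-19 J
lambda = h*c / E = 6.626e-34 * 3e8 / 2.57922e-19
lambda = 7.70698e-07 m = 770.7 nm

770.7


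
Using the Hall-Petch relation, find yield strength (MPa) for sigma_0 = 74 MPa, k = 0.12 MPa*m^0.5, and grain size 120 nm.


d = 120 nm = 1.2e-07 m
sqrt(d) = 0.0003464102
Hall-Petch contribution = k / sqrt(d) = 0.12 / 0.0003464102 = 346.4 MPa
sigma = sigma_0 + k/sqrt(d) = 74 + 346.4 = 420.4 MPa

420.4


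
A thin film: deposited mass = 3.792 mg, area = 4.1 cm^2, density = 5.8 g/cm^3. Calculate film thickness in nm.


Convert: m = 3.792 mg = 3.7920e-06 kg, A = 4.1 cm^2 = 4.1000e-04 m^2, rho = 5.8 g/cm^3 = 5800 kg/m^3
t = m / (A * rho)
t = 3.7920e-06 / (4.1000e-04 * 5800)
t = 1.5946e-06 m = 1594.6 nm

1594.6


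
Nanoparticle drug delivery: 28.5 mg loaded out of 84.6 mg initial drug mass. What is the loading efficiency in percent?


Drug loading efficiency = (drug loaded / drug initial) * 100
DLE = 28.5 / 84.6 * 100
DLE = 0.3369 * 100
DLE = 33.69%

33.69


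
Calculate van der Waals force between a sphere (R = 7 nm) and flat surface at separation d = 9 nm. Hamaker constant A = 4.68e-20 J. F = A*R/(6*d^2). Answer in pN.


Convert to SI: R = 7 nm = 7e-09 m, d = 9 nm = 9e-09 m
F = A * R / (6 * d^2)
F = 4.68e-20 * 7e-09 / (6 * (9e-09)^2)
F = 6.74074e-13 N = 0.674 pN

0.674


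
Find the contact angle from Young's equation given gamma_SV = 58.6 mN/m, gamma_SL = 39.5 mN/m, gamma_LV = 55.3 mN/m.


cos(theta) = (gamma_SV - gamma_SL) / gamma_LV
cos(theta) = (58.6 - 39.5) / 55.3
cos(theta) = 0.345389
theta = arccos(0.345389) = 69.79 degrees

69.79


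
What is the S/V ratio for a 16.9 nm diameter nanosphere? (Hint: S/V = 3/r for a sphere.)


Radius r = 16.9/2 = 8.45 nm
S/V = 3 / r = 3 / 8.45
S/V = 0.355 nm^-1

0.355


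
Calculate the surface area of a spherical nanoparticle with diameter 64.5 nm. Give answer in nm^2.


Radius r = 64.5/2 = 32.25 nm
Surface area SA = 4 * pi * r^2
SA = 4 * pi * (32.25)^2
SA = 13069.81 nm^2

13069.81


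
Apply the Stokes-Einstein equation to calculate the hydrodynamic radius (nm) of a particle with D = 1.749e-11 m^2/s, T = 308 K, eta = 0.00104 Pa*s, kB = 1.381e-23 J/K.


Stokes-Einstein: R = kB*T / (6*pi*eta*D)
R = 1.381e-23 * 308 / (6 * pi * 0.00104 * 1.749e-11)
R = 1.24057e-08 m = 12.41 nm

12.41


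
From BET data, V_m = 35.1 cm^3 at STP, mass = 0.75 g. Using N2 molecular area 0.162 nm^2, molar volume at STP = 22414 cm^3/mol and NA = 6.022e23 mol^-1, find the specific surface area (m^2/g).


Number of moles in monolayer = V_m / 22414 = 35.1 / 22414 = 0.00156599
Number of molecules = moles * NA = 0.00156599 * 6.022e23
SA = molecules * sigma / mass
SA = (35.1 / 22414) * 6.022e23 * 0.162e-18 / 0.75
SA = 203.7 m^2/g

203.7


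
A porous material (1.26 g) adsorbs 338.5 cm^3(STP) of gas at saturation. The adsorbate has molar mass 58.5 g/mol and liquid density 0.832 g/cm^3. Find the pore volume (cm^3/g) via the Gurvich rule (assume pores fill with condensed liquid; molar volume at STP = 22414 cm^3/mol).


Moles adsorbed n = V_ads / 22414 = 338.5 / 22414 = 1.510217e-02 mol
Liquid volume V_liq = n * M / rho_liq = 1.510217e-02 * 58.5 / 0.832 = 1.06187 cm^3
Specific pore volume V_pore = V_liq / m_sample = 1.06187 / 1.26
V_pore = 0.8428 cm^3/g

0.8428


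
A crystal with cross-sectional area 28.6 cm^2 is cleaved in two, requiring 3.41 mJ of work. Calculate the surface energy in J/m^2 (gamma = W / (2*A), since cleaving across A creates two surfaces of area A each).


Convert: A = 28.6 cm^2 = 0.00286 m^2, W = 3.41 mJ = 0.00341 J
Cleaving exposes two faces of area A, so total new surface = 2*A and gamma = W / (2*A)
gamma = 0.00341 / (2 * 0.00286)
gamma = 0.596 J/m^2

0.596


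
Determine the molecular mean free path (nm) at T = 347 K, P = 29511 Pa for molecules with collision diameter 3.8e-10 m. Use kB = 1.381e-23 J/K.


Mean free path: lambda = kB*T / (sqrt(2) * pi * d^2 * P)
lambda = 1.381e-23 * 347 / (sqrt(2) * pi * (3.8e-10)^2 * 29511)
lambda = 2.53109e-07 m
lambda = 253.11 nm

253.11


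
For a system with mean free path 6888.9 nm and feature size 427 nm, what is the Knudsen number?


Knudsen number Kn = lambda / L
Kn = 6888.9 / 427
Kn = 16.1333

16.1333


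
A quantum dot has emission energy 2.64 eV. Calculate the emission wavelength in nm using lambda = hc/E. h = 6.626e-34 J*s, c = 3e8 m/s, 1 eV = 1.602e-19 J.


Convert energy: E = 2.64 eV = 2.64 * 1.602e-19 = 4.22928e-19 J
lambda = h*c / E = 6.626e-34 * 3e8 / 4.22928e-19
lambda = 4.70009e-07 m = 470.0 nm

470.0


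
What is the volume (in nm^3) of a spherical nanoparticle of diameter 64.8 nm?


Radius r = 64.8/2 = 32.4 nm
Volume V = (4/3) * pi * r^3
V = (4/3) * pi * (32.4)^3
V = 142470.07 nm^3

142470.07


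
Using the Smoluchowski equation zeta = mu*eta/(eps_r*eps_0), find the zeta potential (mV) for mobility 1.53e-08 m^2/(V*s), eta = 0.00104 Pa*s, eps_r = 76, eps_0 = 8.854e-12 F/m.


Smoluchowski equation: zeta = mu * eta / (eps_r * eps_0)
zeta = 1.53e-08 * 0.00104 / (76 * 8.854e-12)
zeta = 0.023647 V = 23.65 mV

23.65


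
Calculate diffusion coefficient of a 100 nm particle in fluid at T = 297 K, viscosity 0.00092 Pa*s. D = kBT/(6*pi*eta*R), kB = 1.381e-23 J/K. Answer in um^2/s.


Radius R = 100/2 = 50 nm = 5e-08 m
D = kB*T / (6*pi*eta*R)
D = 1.381e-23 * 297 / (6 * pi * 0.00092 * 5e-08)
D = 4.73033e-12 m^2/s = 4.73 um^2/s

4.73


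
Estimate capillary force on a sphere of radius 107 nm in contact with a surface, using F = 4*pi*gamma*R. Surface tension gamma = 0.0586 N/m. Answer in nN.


Convert radius: R = 107 nm = 1.07e-07 m
F = 4 * pi * gamma * R
F = 4 * pi * 0.0586 * 1.07e-07
F = 7.87937e-08 N = 78.7937 nN

78.7937


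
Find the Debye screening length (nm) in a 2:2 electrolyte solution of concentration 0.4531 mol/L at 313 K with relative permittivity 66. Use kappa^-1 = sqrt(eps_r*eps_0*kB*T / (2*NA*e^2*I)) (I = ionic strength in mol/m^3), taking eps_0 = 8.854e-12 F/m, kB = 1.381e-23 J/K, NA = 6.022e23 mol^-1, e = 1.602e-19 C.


Ionic strength I = 0.4531 * 2^2 * 1000 = 1812.4 mol/m^3
kappa^-1 = sqrt(66 * 8.854e-12 * 1.381e-23 * 313 / (2 * 6.022e23 * (1.602e-19)^2 * 1812.4))
kappa^-1 = 0.212 nm

0.212


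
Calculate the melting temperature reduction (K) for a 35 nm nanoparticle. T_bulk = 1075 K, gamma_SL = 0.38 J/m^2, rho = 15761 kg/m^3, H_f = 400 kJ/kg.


Radius R = 35/2 = 17.5 nm = 1.75e-08 m
Convert H_f = 400 kJ/kg = 400000 J/kg
dT = 2 * gamma_SL * T_bulk / (rho * H_f * R)
dT = 2 * 0.38 * 1075 / (15761 * 400000 * 1.75e-08)
dT = 7.4 K

7.4


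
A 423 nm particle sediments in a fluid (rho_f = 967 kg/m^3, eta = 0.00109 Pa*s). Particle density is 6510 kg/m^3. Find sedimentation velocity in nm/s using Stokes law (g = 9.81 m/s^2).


Radius R = 423/2 nm = 2.115e-07 m
Density difference = 6510 - 967 = 5543 kg/m^3
v = 2 * R^2 * (rho_p - rho_f) * g / (9 * eta)
v = 2 * (2.115e-07)^2 * 5543 * 9.81 / (9 * 0.00109)
v = 4.95902e-07 m/s = 495.9017 nm/s

495.9017


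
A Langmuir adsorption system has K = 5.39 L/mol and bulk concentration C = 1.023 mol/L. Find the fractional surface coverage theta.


Langmuir isotherm: theta = K*C / (1 + K*C)
K*C = 5.39 * 1.023 = 5.51397
theta = 5.51397 / (1 + 5.51397) = 5.51397 / 6.51397
theta = 0.8465

0.8465


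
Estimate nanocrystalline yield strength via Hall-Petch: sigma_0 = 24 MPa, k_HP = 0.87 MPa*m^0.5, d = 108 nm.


d = 108 nm = 1.08e-07 m
sqrt(d) = 0.0003286335
Hall-Petch contribution = k / sqrt(d) = 0.87 / 0.0003286335 = 2647.3 MPa
sigma = sigma_0 + k/sqrt(d) = 24 + 2647.3 = 2671.3 MPa

2671.3


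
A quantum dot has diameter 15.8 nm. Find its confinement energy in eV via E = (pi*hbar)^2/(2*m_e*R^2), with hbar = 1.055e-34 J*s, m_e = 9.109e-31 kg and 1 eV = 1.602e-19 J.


Radius R = 15.8/2 = 7.9 nm = 7.9e-09 m
E = (pi * 1.055e-34)^2 / (2 * 9.109e-31 * (7.9e-09)^2)
E(J) = 9.66162e-22
E = E(J) / 1.602e-19 = 0.006 eV

0.006


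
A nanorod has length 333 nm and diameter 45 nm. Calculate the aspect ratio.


Aspect ratio AR = length / diameter
AR = 333 / 45
AR = 7.4

7.4


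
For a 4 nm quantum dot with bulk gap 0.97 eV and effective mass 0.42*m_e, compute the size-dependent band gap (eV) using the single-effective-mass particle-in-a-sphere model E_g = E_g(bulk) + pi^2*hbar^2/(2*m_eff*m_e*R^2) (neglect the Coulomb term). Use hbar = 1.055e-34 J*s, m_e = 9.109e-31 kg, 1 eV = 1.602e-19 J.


Radius R = 4/2 nm = 2e-09 m
Confinement energy dE = pi^2 * hbar^2 / (2 * m_eff * m_e * R^2)
dE = pi^2 * (1.055e-34)^2 / (2 * 0.42 * 9.109e-31 * (2e-09)^2) J, divided by 1.602e-19 J/eV
dE = 0.224 eV
Total band gap = E_g(bulk) + dE = 0.97 + 0.224 = 1.194 eV

1.194


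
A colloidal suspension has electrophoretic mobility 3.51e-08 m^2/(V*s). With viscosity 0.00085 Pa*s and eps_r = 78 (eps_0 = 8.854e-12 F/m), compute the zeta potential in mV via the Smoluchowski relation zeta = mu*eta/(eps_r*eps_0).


Smoluchowski equation: zeta = mu * eta / (eps_r * eps_0)
zeta = 3.51e-08 * 0.00085 / (78 * 8.854e-12)
zeta = 0.043201 V = 43.2 mV

43.2


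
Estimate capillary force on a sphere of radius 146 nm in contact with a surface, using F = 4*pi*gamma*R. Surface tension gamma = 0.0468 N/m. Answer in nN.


Convert radius: R = 146 nm = 1.46e-07 m
F = 4 * pi * gamma * R
F = 4 * pi * 0.0468 * 1.46e-07
F = 8.58635e-08 N = 85.8635 nN

85.8635


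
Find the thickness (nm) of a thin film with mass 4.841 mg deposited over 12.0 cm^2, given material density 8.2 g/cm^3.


Convert: m = 4.841 mg = 4.8410e-06 kg, A = 12.0 cm^2 = 1.2000e-03 m^2, rho = 8.2 g/cm^3 = 8200 kg/m^3
t = m / (A * rho)
t = 4.8410e-06 / (1.2000e-03 * 8200)
t = 4.9197e-07 m = 492.0 nm

492.0


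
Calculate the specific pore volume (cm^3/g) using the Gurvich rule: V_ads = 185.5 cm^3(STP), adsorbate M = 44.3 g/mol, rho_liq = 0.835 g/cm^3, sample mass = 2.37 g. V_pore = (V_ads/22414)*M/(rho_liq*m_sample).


Moles adsorbed n = V_ads / 22414 = 185.5 / 22414 = 8.276077e-03 mol
Liquid volume V_liq = n * M / rho_liq = 8.276077e-03 * 44.3 / 0.835 = 0.43908 cm^3
Specific pore volume V_pore = V_liq / m_sample = 0.43908 / 2.37
V_pore = 0.1853 cm^3/g

0.1853


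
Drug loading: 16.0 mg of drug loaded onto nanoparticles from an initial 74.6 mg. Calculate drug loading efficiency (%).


Drug loading efficiency = (drug loaded / drug initial) * 100
DLE = 16.0 / 74.6 * 100
DLE = 0.2145 * 100
DLE = 21.45%

21.45


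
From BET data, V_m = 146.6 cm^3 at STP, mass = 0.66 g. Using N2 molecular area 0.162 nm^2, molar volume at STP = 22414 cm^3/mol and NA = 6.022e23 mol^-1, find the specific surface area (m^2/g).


Number of moles in monolayer = V_m / 22414 = 146.6 / 22414 = 0.00654056
Number of molecules = moles * NA = 0.00654056 * 6.022e23
SA = molecules * sigma / mass
SA = (146.6 / 22414) * 6.022e23 * 0.162e-18 / 0.66
SA = 966.8 m^2/g

966.8


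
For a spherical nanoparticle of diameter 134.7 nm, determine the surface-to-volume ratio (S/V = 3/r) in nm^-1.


Radius r = 134.7/2 = 67.35 nm
S/V = 3 / r = 3 / 67.35
S/V = 0.0445 nm^-1

0.0445


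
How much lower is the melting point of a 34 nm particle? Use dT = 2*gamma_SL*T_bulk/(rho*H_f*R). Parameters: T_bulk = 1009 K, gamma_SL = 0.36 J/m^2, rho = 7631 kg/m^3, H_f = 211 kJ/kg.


Radius R = 34/2 = 17 nm = 1.7e-08 m
Convert H_f = 211 kJ/kg = 211000 J/kg
dT = 2 * gamma_SL * T_bulk / (rho * H_f * R)
dT = 2 * 0.36 * 1009 / (7631 * 211000 * 1.7e-08)
dT = 26.5 K

26.5


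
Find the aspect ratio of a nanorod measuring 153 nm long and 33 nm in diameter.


Aspect ratio AR = length / diameter
AR = 153 / 33
AR = 4.64

4.64


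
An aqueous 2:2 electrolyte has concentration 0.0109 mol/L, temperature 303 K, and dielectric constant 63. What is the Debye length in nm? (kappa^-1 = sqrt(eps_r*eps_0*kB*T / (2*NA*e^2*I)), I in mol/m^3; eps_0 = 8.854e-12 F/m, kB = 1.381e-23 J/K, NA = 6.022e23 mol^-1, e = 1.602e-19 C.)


Ionic strength I = 0.0109 * 2^2 * 1000 = 43.6 mol/m^3
kappa^-1 = sqrt(63 * 8.854e-12 * 1.381e-23 * 303 / (2 * 6.022e23 * (1.602e-19)^2 * 43.6))
kappa^-1 = 1.316 nm

1.316


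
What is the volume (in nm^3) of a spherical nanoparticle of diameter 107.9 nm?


Radius r = 107.9/2 = 53.95 nm
Volume V = (4/3) * pi * r^3
V = (4/3) * pi * (53.95)^3
V = 657753.18 nm^3

657753.18


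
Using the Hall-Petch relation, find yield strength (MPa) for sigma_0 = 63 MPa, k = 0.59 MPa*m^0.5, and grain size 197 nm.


d = 197 nm = 1.97e-07 m
sqrt(d) = 0.0004438468
Hall-Petch contribution = k / sqrt(d) = 0.59 / 0.0004438468 = 1329.3 MPa
sigma = sigma_0 + k/sqrt(d) = 63 + 1329.3 = 1392.3 MPa

1392.3


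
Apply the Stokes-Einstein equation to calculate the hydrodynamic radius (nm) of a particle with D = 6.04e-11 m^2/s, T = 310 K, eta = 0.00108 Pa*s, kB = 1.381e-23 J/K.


Stokes-Einstein: R = kB*T / (6*pi*eta*D)
R = 1.381e-23 * 310 / (6 * pi * 0.00108 * 6.04e-11)
R = 3.48172e-09 m = 3.48 nm

3.48


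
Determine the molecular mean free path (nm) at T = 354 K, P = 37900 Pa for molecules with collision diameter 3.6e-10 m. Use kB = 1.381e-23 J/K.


Mean free path: lambda = kB*T / (sqrt(2) * pi * d^2 * P)
lambda = 1.381e-23 * 354 / (sqrt(2) * pi * (3.6e-10)^2 * 37900)
lambda = 2.24021e-07 m
lambda = 224.02 nm

224.02


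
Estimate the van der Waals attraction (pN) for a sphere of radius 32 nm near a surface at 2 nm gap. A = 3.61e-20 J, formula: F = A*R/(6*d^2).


Convert to SI: R = 32 nm = 3.2e-08 m, d = 2 nm = 2e-09 m
F = A * R / (6 * d^2)
F = 3.61e-20 * 3.2e-08 / (6 * (2e-09)^2)
F = 4.81333e-11 N = 48.133 pN

48.133


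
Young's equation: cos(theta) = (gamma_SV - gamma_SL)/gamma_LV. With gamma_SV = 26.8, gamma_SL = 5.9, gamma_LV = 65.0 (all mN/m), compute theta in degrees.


cos(theta) = (gamma_SV - gamma_SL) / gamma_LV
cos(theta) = (26.8 - 5.9) / 65.0
cos(theta) = 0.321538
theta = arccos(0.321538) = 71.24 degrees

71.24


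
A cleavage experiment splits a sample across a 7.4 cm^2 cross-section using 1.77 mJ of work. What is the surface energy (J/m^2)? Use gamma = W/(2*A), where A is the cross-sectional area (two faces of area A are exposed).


Convert: A = 7.4 cm^2 = 0.00074 m^2, W = 1.77 mJ = 0.00177 J
Cleaving exposes two faces of area A, so total new surface = 2*A and gamma = W / (2*A)
gamma = 0.00177 / (2 * 0.00074)
gamma = 1.196 J/m^2

1.196


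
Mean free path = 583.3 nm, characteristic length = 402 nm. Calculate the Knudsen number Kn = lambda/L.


Knudsen number Kn = lambda / L
Kn = 583.3 / 402
Kn = 1.451

1.451


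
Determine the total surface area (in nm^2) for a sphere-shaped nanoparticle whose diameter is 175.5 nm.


Radius r = 175.5/2 = 87.75 nm
Surface area SA = 4 * pi * r^2
SA = 4 * pi * (87.75)^2
SA = 96761.84 nm^2

96761.84


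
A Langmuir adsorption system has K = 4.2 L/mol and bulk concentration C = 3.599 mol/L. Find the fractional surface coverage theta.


Langmuir isotherm: theta = K*C / (1 + K*C)
K*C = 4.2 * 3.599 = 15.1158
theta = 15.1158 / (1 + 15.1158) = 15.1158 / 16.1158
theta = 0.9379

0.9379


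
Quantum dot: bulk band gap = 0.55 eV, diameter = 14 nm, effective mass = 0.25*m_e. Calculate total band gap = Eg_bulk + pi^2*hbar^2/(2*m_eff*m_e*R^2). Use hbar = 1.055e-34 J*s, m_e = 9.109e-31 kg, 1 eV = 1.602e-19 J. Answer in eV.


Radius R = 14/2 nm = 7e-09 m
Confinement energy dE = pi^2 * hbar^2 / (2 * m_eff * m_e * R^2)
dE = pi^2 * (1.055e-34)^2 / (2 * 0.25 * 9.109e-31 * (7e-09)^2) J, divided by 1.602e-19 J/eV
dE = 0.0307 eV
Total band gap = E_g(bulk) + dE = 0.55 + 0.0307 = 0.5807 eV

0.5807


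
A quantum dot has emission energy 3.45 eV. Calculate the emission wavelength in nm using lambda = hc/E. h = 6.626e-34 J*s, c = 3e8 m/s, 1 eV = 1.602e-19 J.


Convert energy: E = 3.45 eV = 3.45 * 1.602e-19 = 5.5269e-19 J
lambda = h*c / E = 6.626e-34 * 3e8 / 5.5269e-19
lambda = 3.59659e-07 m = 359.7 nm

359.7
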